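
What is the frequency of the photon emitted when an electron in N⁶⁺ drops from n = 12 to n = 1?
1.60e+17 Hz

First, find the transition energy:
E_12 = -13.6057 × 7² / 12² = -4.62971736 eV
E_1 = -13.6057 × 7² / 1² = -666.67930000 eV
|ΔE| = |E_1 - E_12| = 662.04958264 eV

Convert to Joules: E = 662.04958264 eV × (1.602177 × 10⁻¹⁹ J/eV) = 1.0607e-16 J

Using E = hf:
f = E/h = 1.0607e-16 J / (6.62607 × 10⁻³⁴ J·s)
f = 1.60e+17 Hz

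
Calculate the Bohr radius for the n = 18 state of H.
17.1453 nm (or 171.4533 Å)

The Bohr radius formula is:
r_n = n² a₀ / Z

where a₀ = 0.0529177 nm is the Bohr radius.

For H (Z = 1) at n = 18:
r_18 = 18² × 0.0529177 nm / 1
r_18 = 324 × 0.0529177 nm / 1
r_18 = 17.14533 nm / 1
r_18 = 17.1453 nm

The electron orbits at approximately 17.1453 nm from the nucleus.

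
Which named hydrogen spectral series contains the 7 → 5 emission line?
Pfund series

The spectral series in hydrogen are named based on the final (lower) energy level:
- Lyman series: n_final = 1 (ultraviolet)
- Balmer series: n_final = 2 (visible/near-UV)
- Paschen series: n_final = 3 (infrared)
- Brackett series: n_final = 4 (infrared)
- Pfund series: n_final = 5 (far infrared)

Since this transition ends at n = 5, it belongs to the Pfund series.

For reference, this 7 → 5 line has photon energy
ΔE = 13.6057 eV × (1/5² - 1/7²) = 0.26656065306 eV,
corresponding to wavelength λ = hc/ΔE = 1239.84 eV·nm / 0.26656065306 eV = 4651.24911 nm in the far infrared region.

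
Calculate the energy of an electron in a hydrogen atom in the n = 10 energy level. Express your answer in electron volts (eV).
-0.13606 eV

The energy levels of a hydrogen-like atom are given by:
E_n = -13.6057 eV / n²

For n = 10:
E_10 = -13.6057 eV / 10²
E_10 = -13.6057 eV / 100
E_10 = -0.13606 eV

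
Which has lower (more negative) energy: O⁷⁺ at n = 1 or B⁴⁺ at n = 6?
O⁷⁺ at n = 1 (E = -870.76 eV)

Using E_n = -13.6057 Z² / n² eV:

O⁷⁺ (Z = 8) at n = 1:
E = -13.6057 × 8² / 1² = -13.6057 × 64 / 1 = -870.76480 eV

B⁴⁺ (Z = 5) at n = 6:
E = -13.6057 × 5² / 6² = -13.6057 × 25 / 36 = -9.44840 eV

Since -870.76480 eV < -9.44840 eV,
O⁷⁺ at n = 1 is more tightly bound (requires more energy to ionize).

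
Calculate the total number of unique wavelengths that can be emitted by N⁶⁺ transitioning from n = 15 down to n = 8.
28

The electron can occupy levels n = 8, 9, ..., 15 during de-excitation — that is m = 15 - 8 + 1 = 8 distinct levels.

The number of distinct spectral lines equals the number of ways to choose 2 of these m levels (each pair gives one possible emission transition):

Number of lines = m(m-1)/2 = 8×7/2 = 28

These correspond to all possible transitions between the 8 levels:
15 → 14, 15 → 13, 15 → 12, 15 → 11, 15 → 10, 15 → 9, 15 → 8, 14 → 13...

Each transition produces a photon with a unique energy (and thus wavelength). This count does not depend on Z.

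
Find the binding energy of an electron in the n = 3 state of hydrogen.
1.512 eV

The ionization energy is the energy needed to remove the electron completely (n → ∞).

For hydrogen, E_n = -13.6057 eV / n².

At n = 3: E_3 = -13.6057 / 3² = -1.511744 eV
At n = ∞: E_∞ = 0 eV

Ionization energy = E_∞ - E_3 = 0 - (-1.511744) = 1.511744 eV
Ionization energy ≈ 1.512 eV

This is also called the binding energy of the electron in state n = 3.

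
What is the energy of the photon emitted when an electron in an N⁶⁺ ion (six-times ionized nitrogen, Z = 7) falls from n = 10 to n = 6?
11.8521 eV

The energy levels are E_n = -13.6057 Z² eV / n².

Energy at n = 10: E_10 = -13.6057 × 7² / 10² = -6.6667930 eV
Energy at n = 6: E_6 = -13.6057 × 7² / 6² = -18.5188694 eV

For emission (electron falling to lower state), the photon energy is:
E_photon = E_10 - E_6 = |-6.6667930 - (-18.5188694)|
E_photon = 11.8521 eV

This energy is carried away by the emitted photon.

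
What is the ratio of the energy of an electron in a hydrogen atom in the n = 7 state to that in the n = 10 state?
2.04

Using E_n = -13.6057 Z² / n² eV with Z = 1:

E_7 = -13.6057 / 7² = -13.6057 / 49 = -0.27766735 eV
E_10 = -13.6057 / 10² = -13.6057 / 100 = -0.13605700 eV

The ratio is:
E_7/E_10 = (-0.27766735) / (-0.13605700)
E_7/E_10 = (-13.6057/49) / (-13.6057/100)
E_7/E_10 = 100/49
E_7/E_10 = 2.04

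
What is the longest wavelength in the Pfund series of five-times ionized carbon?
207.105712 nm

The longest wavelength corresponds to the smallest energy transition in the series.
The Pfund series has all transitions ending at n_f = 5.

For C⁵⁺ (Z = 6), the first line (α-line) is the jump from n = 6 to n = 5:
E_6 = -13.6057 × 6² / 6² = -13.6057000000 eV
E_5 = -13.6057 × 6² / 5² = -19.5922080000 eV
ΔE = E_6 - E_5 = 5.9865080000 eV

λ = hc/E = 1239.84 eV·nm / 5.9865080000 eV
λ = 207.105712 nm

This is the α-line of the Pfund series in C⁵⁺.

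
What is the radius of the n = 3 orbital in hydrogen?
0.476260 nm (or 4.762595 Å)

The Bohr radius formula is:
r_n = n² a₀ / Z

where a₀ = 0.052917721 nm is the Bohr radius.

For H (Z = 1) at n = 3:
r_3 = 3² × 0.052917721 nm / 1
r_3 = 9 × 0.052917721 nm / 1
r_3 = 0.4762595 nm / 1
r_3 = 0.476260 nm

The electron orbits at approximately 0.476260 nm from the nucleus.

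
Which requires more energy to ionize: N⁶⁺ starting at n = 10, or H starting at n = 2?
N⁶⁺ at n = 10 (E = -6.666793 eV)

Using E_n = -13.6057 Z² / n² eV:

N⁶⁺ (Z = 7) at n = 10:
E = -13.6057 × 7² / 10² = -13.6057 × 49 / 100 = -6.666793000 eV

H (Z = 1) at n = 2:
E = -13.6057 × 1² / 2² = -13.6057 × 1 / 4 = -3.401425000 eV

Since -6.666793000 eV < -3.401425000 eV,
N⁶⁺ at n = 10 is more tightly bound (requires more energy to ionize).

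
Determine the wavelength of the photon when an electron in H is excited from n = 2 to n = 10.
379.6938 nm

First, find the transition energy using E_n = -13.6057 / n² eV:
E_2 = -13.6057 / 2² = -3.40142500 eV
E_10 = -13.6057 / 10² = -0.13605700 eV

Photon energy: |ΔE| = |E_10 - E_2| = 3.26536800 eV

Convert to wavelength using E = hc/λ with hc = 1239.84 eV·nm:
λ = hc/E = 1239.84 eV·nm / 3.26536800 eV
λ = 379.6938 nm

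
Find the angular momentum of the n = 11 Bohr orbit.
1.16003e-33 J·s (or 11ℏ)

In the Bohr model, angular momentum is quantized:
L = nℏ

where ℏ = h/(2π) = 1.0545718e-34 J·s

For n = 11:
L = 11 × 1.0545718e-34 J·s
L = 1.16003e-33 J·s

This can also be written as L = 11ℏ.
The angular momentum is an integer multiple of the reduced Planck constant.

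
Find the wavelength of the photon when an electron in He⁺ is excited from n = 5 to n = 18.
617.161168 nm

First, find the transition energy using E_n = -13.6057 Z² / n² eV:
E_5 = -13.6057 × 2² / 5² = -2.1769120000 eV
E_18 = -13.6057 × 2² / 18² = -0.1679716049 eV

Photon energy: |ΔE| = |E_18 - E_5| = 2.0089403951 eV

Convert to wavelength using E = hc/λ with hc = 1239.84 eV·nm:
λ = hc/E = 1239.84 eV·nm / 2.0089403951 eV
λ = 617.161168 nm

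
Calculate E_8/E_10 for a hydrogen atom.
1.562500

Using E_n = -13.6057 Z² / n² eV with Z = 1:

E_8 = -13.6057 / 8² = -13.6057 / 64 = -0.212589062500 eV
E_10 = -13.6057 / 10² = -13.6057 / 100 = -0.136057000000 eV

The ratio is:
E_8/E_10 = (-0.212589062500) / (-0.136057000000)
E_8/E_10 = (-13.6057/64) / (-13.6057/100)
E_8/E_10 = 100/64
E_8/E_10 = 1.562500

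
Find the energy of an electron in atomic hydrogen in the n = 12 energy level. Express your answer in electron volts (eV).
-0.09448 eV

The energy levels of a hydrogen-like atom are given by:
E_n = -13.6057 eV / n²

For n = 12:
E_12 = -13.6057 eV / 12²
E_12 = -13.6057 eV / 144
E_12 = -0.09448 eV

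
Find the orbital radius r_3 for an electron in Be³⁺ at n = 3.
0.119065 nm (or 1.190649 Å)

The Bohr radius formula is:
r_n = n² a₀ / Z

where a₀ = 0.052917721 nm is the Bohr radius.

For Be³⁺ (Z = 4) at n = 3:
r_3 = 3² × 0.052917721 nm / 4
r_3 = 9 × 0.052917721 nm / 4
r_3 = 0.4762595 nm / 4
r_3 = 0.119065 nm

The electron orbits at approximately 0.119065 nm from the nucleus.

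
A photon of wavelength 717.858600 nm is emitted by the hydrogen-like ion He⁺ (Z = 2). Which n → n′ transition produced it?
n = 11 → n = 5

First, find the photon energy from the wavelength (hc = 1239.84 eV·nm):
E = hc/λ = 1239.84 eV·nm / 717.858600 nm = 1.7271368 eV

The energy levels of He⁺ satisfy E_n = -13.6057 × 2² / n² eV, so an emission n_i → n_f releases
ΔE = 13.6057 × 2² × (1/n_f² − 1/n_i²) eV.

Setting ΔE equal to the photon energy:
1/n_f² − 1/n_i² = 1.7271368 / (13.6057 × 2²) = 0.031735537

Since 1/n_i² must be positive, we need 1/n_f² > 0.031735537, i.e. n_f ≤ 5. For each allowed n_f, solve n_i = (1/n_f² − 0.031735537)^(−1/2) and check whether it is a whole number:
  n_f = 1: 1/n_i² = 1.000000000 − 0.031735537 = 0.968264463 → n_i = 1.016  (not an integer) ✗
  n_f = 2: 1/n_i² = 0.250000000 − 0.031735537 = 0.218264463 → n_i = 2.140  (not an integer) ✗
  n_f = 3: 1/n_i² = 0.111111111 − 0.031735537 = 0.079375574 → n_i = 3.549  (not an integer) ✗
  n_f = 4: 1/n_i² = 0.062500000 − 0.031735537 = 0.030764463 → n_i = 5.701  (not an integer) ✗
  n_f = 5: 1/n_i² = 0.040000000 − 0.031735537 = 0.008264463 → n_i = 11.000  → integer, n_i = 11 ✓

Only n_f = 5 gives an integer upper level, n_i = 11.

The transition is from n = 11 to n = 5 (emission).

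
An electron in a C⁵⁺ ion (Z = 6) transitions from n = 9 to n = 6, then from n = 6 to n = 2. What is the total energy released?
116.4043 eV

The energy levels of C⁵⁺ are E_n = -13.6057 × 6² / n² eV.

First transition (9 → 6):
ΔE₁ = |E_6 - E_9|
ΔE₁ = |-13.6057000000 - (-6.0469777778)| = 7.5587222 eV

Second transition (6 → 2):
ΔE₂ = |E_2 - E_6|
ΔE₂ = |-122.4513000000 - (-13.6057000000)| = 108.8456000 eV

Total energy released:
E_total = ΔE₁ + ΔE₂ = 7.5587222 + 108.8456000 = 116.4043 eV

Note: This equals the direct transition 9 → 2: 116.4043 eV ✓
Energy is conserved regardless of the path taken.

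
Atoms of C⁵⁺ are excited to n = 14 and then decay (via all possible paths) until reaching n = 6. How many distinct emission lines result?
36

The electron can occupy levels n = 6, 7, ..., 14 during de-excitation — that is m = 14 - 6 + 1 = 9 distinct levels.

The number of distinct spectral lines equals the number of ways to choose 2 of these m levels (each pair gives one possible emission transition):

Number of lines = m(m-1)/2 = 9×8/2 = 36

These correspond to all possible transitions between the 9 levels:
14 → 13, 14 → 12, 14 → 11, 14 → 10, 14 → 9, 14 → 8, 14 → 7, 14 → 6...

Each transition produces a photon with a unique energy (and thus wavelength). This count does not depend on Z.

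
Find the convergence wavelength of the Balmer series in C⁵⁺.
10.13 nm

The series limit corresponds to the transition from n = ∞ to n = 2.
This is the highest energy (shortest wavelength) transition in the Balmer series.

E_∞ = 0 eV
E_2 = -13.6057 × 6² / 2² = -122.4513 eV

Energy at series limit:
ΔE = E_∞ - E_2 = 0 - (-122.4513) = 122.4513 eV
λ = hc/E = 1239.84 eV·nm / 122.4513 eV = 10.13 nm

This energy equals the ionization energy from the n = 2 state of C⁵⁺.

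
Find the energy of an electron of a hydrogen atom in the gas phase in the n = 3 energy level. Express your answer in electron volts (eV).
-1.512 eV

The energy levels of a hydrogen-like atom are given by:
E_n = -13.6057 eV / n²

For n = 3:
E_3 = -13.6057 eV / 3²
E_3 = -13.6057 eV / 9
E_3 = -1.512 eV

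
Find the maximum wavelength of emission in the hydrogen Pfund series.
7455.80562 nm

The longest wavelength corresponds to the smallest energy transition in the series.
The Pfund series has all transitions ending at n_f = 5.

For H, the first line (α-line) is the jump from n = 6 to n = 5:
E_6 = -13.6057 / 6² = -0.37793611111 eV
E_5 = -13.6057 / 5² = -0.54422800000 eV
ΔE = E_6 - E_5 = 0.16629188889 eV

λ = hc/E = 1239.84 eV·nm / 0.16629188889 eV
λ = 7455.80562 nm

This is the α-line of the Pfund series in H.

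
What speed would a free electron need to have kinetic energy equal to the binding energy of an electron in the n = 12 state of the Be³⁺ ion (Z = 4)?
7.2923e+05 m/s (or 0.243% of c)

The binding energy at n = 12 for Be³⁺ is:
E_12 = -13.6057 × 4²/12² = -1.5117444 eV
|E_12| = 1.5117444 eV

Convert to Joules:
KE = 1.5117444 eV × (1.602177 × 10⁻¹⁹ J/eV) = 2.422082e-19 J

Using KE = ½mv²:
v = √(2·KE/m_e)
v = √(2 × 2.422082e-19 J / 9.10938 × 10⁻³¹ kg)
v = 7.2923e+05 m/s

This is approximately 0.243% the speed of light.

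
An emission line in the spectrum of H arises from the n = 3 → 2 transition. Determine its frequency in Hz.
4.5692e+14 Hz

First, find the transition energy:
E_3 = -13.6057 / 3² = -1.5117444 eV
E_2 = -13.6057 / 2² = -3.4014250 eV
|ΔE| = |E_2 - E_3| = 1.8896806 eV

Convert to Joules: E = 1.8896806 eV × (1.602177 × 10⁻¹⁹ J/eV) = 3.027603e-19 J

Using E = hf:
f = E/h = 3.027603e-19 J / (6.62607 × 10⁻³⁴ J·s)
f = 4.5692e+14 Hz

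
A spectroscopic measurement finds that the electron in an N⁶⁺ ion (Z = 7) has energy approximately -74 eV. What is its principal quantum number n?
n = 3

The exact energy levels follow E_n = -13.6057 Z² / n² eV with Z = 7.

The measured value (-74 eV) is reported to only 2 significant figures, so we must test candidate n values and see which one matches to that precision.

Candidate energies:
  n = 1:  E = -13.6057 × 7² / 1² = -666.67930 eV
  n = 2:  E = -13.6057 × 7² / 2² = -166.66983 eV
  n = 3:  E = -13.6057 × 7² / 3² = -74.07548 eV  ← matches
  n = 4:  E = -13.6057 × 7² / 4² = -41.66746 eV
  n = 5:  E = -13.6057 × 7² / 5² = -26.66717 eV

Checking against the measurement of -74 eV (2 sig figs), only n = 3 agrees:
E_3 = -74.07548 eV, which rounds to -74 eV ✓

Therefore n = 3.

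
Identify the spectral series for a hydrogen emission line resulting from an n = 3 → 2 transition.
Balmer series

The spectral series in hydrogen are named based on the final (lower) energy level:
- Lyman series: n_final = 1 (ultraviolet)
- Balmer series: n_final = 2 (visible/near-UV)
- Paschen series: n_final = 3 (infrared)
- Brackett series: n_final = 4 (infrared)
- Pfund series: n_final = 5 (far infrared)

Since this transition ends at n = 2, it belongs to the Balmer series.

For reference, this 3 → 2 line has photon energy
ΔE = 13.6057 eV × (1/2² - 1/3²) = 1.8896806 eV,
corresponding to wavelength λ = hc/ΔE = 1239.84 eV·nm / 1.8896806 eV = 656.111 nm in the visible/near-UV region.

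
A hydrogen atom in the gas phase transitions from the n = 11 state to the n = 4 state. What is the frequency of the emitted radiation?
1.78e+14 Hz

First, find the transition energy:
E_11 = -13.6057 / 11² = -0.112444 eV
E_4 = -13.6057 / 4² = -0.850356 eV
|ΔE| = |E_4 - E_11| = 0.737912 eV

Convert to Joules: E = 0.737912 eV × (1.602177 × 10⁻¹⁹ J/eV) = 1.1823e-19 J

Using E = hf:
f = E/h = 1.1823e-19 J / (6.62607 × 10⁻³⁴ J·s)
f = 1.78e+14 Hz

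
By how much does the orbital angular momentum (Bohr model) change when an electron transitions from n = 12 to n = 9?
3.164e-34 J·s (or 3ℏ)

In the Bohr model, L_n = nℏ where ℏ = 1.05457e-34 J·s.

L_12 = 12ℏ = 1.26548e-33 J·s
L_9 = 9ℏ = 9.49113e-34 J·s

ΔL = L_12 - L_9 = (12 - 9)ℏ = 3ℏ
ΔL = 3 × 1.05457e-34 J·s = 3.164e-34 J·s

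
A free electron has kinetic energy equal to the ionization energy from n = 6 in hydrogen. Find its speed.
3.65e+05 m/s (or 0.121623% of c)

The binding energy at n = 6 for hydrogen is:
E_6 = -13.6057/6² = -0.37793611 eV
|E_6| = 0.37793611 eV

Convert to Joules:
KE = 0.37793611 eV × (1.602177 × 10⁻¹⁹ J/eV) = 6.0552e-20 J

Using KE = ½mv²:
v = √(2·KE/m_e)
v = √(2 × 6.0552e-20 J / 9.10938 × 10⁻³¹ kg)
v = 3.65e+05 m/s

This is approximately 0.121623% the speed of light.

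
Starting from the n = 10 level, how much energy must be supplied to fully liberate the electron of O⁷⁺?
8.70765 eV

The ionization energy is the energy needed to remove the electron completely (n → ∞).

For a hydrogen-like ion with Z = 8, E_n = -13.6057 Z² / n² eV.

At n = 10: E_10 = -13.6057 × 8² / 10² = -8.70764800 eV
At n = ∞: E_∞ = 0 eV

Ionization energy = E_∞ - E_10 = 0 - (-8.70764800) = 8.70764800 eV
Ionization energy ≈ 8.70765 eV

This is also called the binding energy of the electron in state n = 10.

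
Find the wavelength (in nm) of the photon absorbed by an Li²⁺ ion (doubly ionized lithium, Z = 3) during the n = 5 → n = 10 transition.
337.51 nm

First, find the transition energy using E_n = -13.6057 Z² / n² eV:
E_5 = -13.6057 × 3² / 5² = -4.898052 eV
E_10 = -13.6057 × 3² / 10² = -1.224513 eV

Photon energy: |ΔE| = |E_10 - E_5| = 3.673539 eV

Convert to wavelength using E = hc/λ with hc = 1239.84 eV·nm:
λ = hc/E = 1239.84 eV·nm / 3.673539 eV
λ = 337.51 nm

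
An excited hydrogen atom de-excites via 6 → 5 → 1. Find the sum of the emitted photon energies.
13.227764 eV

The energy levels of hydrogen are E_n = -13.6057 / n² eV.

First transition (6 → 5):
ΔE₁ = |E_5 - E_6|
ΔE₁ = |-0.544228000000 - (-0.377936111111)| = 0.166291889 eV

Second transition (5 → 1):
ΔE₂ = |E_1 - E_5|
ΔE₂ = |-13.605700000000 - (-0.544228000000)| = 13.061472000 eV

Total energy released:
E_total = ΔE₁ + ΔE₂ = 0.166291889 + 13.061472000 = 13.227764 eV

Note: This equals the direct transition 6 → 1: 13.227764 eV ✓
Energy is conserved regardless of the path taken.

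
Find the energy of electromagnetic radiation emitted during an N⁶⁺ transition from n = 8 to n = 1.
656.2624 eV

The energy levels are E_n = -13.6057 Z² eV / n².

Energy at n = 8: E_8 = -13.6057 × 7² / 8² = -10.4168641 eV
Energy at n = 1: E_1 = -13.6057 × 7² / 1² = -666.6793000 eV

For emission (electron falling to lower state), the photon energy is:
E_photon = E_8 - E_1 = |-10.4168641 - (-666.6793000)|
E_photon = 656.2624 eV

This energy is carried away by the emitted photon.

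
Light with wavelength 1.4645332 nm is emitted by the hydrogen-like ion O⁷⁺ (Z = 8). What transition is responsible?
n = 6 → n = 1

First, find the photon energy from the wavelength (hc = 1239.84 eV·nm):
E = hc/λ = 1239.84 eV·nm / 1.4645332 nm = 846.57692 eV

The energy levels of O⁷⁺ satisfy E_n = -13.6057 × 8² / n² eV, so an emission n_i → n_f releases
ΔE = 13.6057 × 8² × (1/n_f² − 1/n_i²) eV.

Setting ΔE equal to the photon energy:
1/n_f² − 1/n_i² = 846.57692 / (13.6057 × 8²) = 0.97222226

Since 1/n_i² must be positive, we need 1/n_f² > 0.97222226, i.e. n_f ≤ 1. For each allowed n_f, solve n_i = (1/n_f² − 0.97222226)^(−1/2) and check whether it is a whole number:
  n_f = 1: 1/n_i² = 1.00000000 − 0.97222226 = 0.02777774 → n_i = 6.000  → integer, n_i = 6 ✓

Only n_f = 1 gives an integer upper level, n_i = 6.

The transition is from n = 6 to n = 1 (emission).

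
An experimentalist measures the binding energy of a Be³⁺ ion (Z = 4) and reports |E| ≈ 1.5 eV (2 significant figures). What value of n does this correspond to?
n = 12

The exact energy levels follow E_n = -13.6057 Z² / n² eV with Z = 4.

The measured value (-1.5 eV) is reported to only 2 significant figures, so we must test candidate n values and see which one matches to that precision.

Candidate energies:
  n = 10:  E = -13.6057 × 4² / 10² = -2.176912 eV
  n = 11:  E = -13.6057 × 4² / 11² = -1.799101 eV
  n = 12:  E = -13.6057 × 4² / 12² = -1.511744 eV  ← matches
  n = 13:  E = -13.6057 × 4² / 13² = -1.288114 eV
  n = 14:  E = -13.6057 × 4² / 14² = -1.110669 eV

Checking against the measurement of -1.5 eV (2 sig figs), only n = 12 agrees:
E_12 = -1.511744 eV, which rounds to -1.5 eV ✓

Therefore n = 12.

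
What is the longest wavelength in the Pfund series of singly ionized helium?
1863.95 nm

The longest wavelength corresponds to the smallest energy transition in the series.
The Pfund series has all transitions ending at n_f = 5.

For He⁺ (Z = 2), the first line (α-line) is the jump from n = 6 to n = 5:
E_6 = -13.6057 × 2² / 6² = -1.51174444 eV
E_5 = -13.6057 × 2² / 5² = -2.17691200 eV
ΔE = E_6 - E_5 = 0.66516756 eV

λ = hc/E = 1239.84 eV·nm / 0.66516756 eV
λ = 1863.95 nm

This is the α-line of the Pfund series in He⁺.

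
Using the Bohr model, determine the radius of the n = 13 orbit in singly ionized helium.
4.471547 nm (or 44.715474 Å)

The Bohr radius formula is:
r_n = n² a₀ / Z

where a₀ = 0.052917721 nm is the Bohr radius.

For He⁺ (Z = 2) at n = 13:
r_13 = 13² × 0.052917721 nm / 2
r_13 = 169 × 0.052917721 nm / 2
r_13 = 8.9430948 nm / 2
r_13 = 4.471547 nm

The electron orbits at approximately 4.471547 nm from the nucleus.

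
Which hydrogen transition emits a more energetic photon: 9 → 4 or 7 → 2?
7 → 2

Calculate the energy for each transition:

Transition 9 → 4:
ΔE₁ = |E_4 - E_9| = |-13.6057/4² - (-13.6057/9²)|
ΔE₁ = |-0.85035625 - (-0.16797160)| = 0.68238 eV

Transition 7 → 2:
ΔE₂ = |E_2 - E_7| = |-13.6057/2² - (-13.6057/7²)|
ΔE₂ = |-3.40142500 - (-0.27766735)| = 3.12376 eV

Since 3.12376 eV > 0.68238 eV, the transition 7 → 2 emits the more energetic photon.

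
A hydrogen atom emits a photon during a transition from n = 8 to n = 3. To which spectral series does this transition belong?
Paschen series

The spectral series in hydrogen are named based on the final (lower) energy level:
- Lyman series: n_final = 1 (ultraviolet)
- Balmer series: n_final = 2 (visible/near-UV)
- Paschen series: n_final = 3 (infrared)
- Brackett series: n_final = 4 (infrared)
- Pfund series: n_final = 5 (far infrared)

Since this transition ends at n = 3, it belongs to the Paschen series.

For reference, this 8 → 3 line has photon energy
ΔE = 13.6057 eV × (1/3² - 1/8²) = 1.2991554 eV,
corresponding to wavelength λ = hc/ΔE = 1239.84 eV·nm / 1.2991554 eV = 954.343 nm in the infrared region.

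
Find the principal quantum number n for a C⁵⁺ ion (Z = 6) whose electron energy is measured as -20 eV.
n = 5

The exact energy levels follow E_n = -13.6057 Z² / n² eV with Z = 6.

The measured value (-20 eV) is reported to only 2 significant figures, so we must test candidate n values and see which one matches to that precision.

Candidate energies:
  n = 3:  E = -13.6057 × 6² / 3² = -54.42280 eV
  n = 4:  E = -13.6057 × 6² / 4² = -30.61283 eV
  n = 5:  E = -13.6057 × 6² / 5² = -19.59221 eV  ← matches
  n = 6:  E = -13.6057 × 6² / 6² = -13.60570 eV
  n = 7:  E = -13.6057 × 6² / 7² = -9.99602 eV

Checking against the measurement of -20 eV (2 sig figs), only n = 5 agrees:
E_5 = -19.59221 eV, which rounds to -20 eV ✓

Therefore n = 5.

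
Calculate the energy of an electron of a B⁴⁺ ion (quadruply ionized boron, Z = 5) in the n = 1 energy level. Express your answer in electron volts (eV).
-340.142500 eV

The energy levels of a hydrogen-like atom are given by:
E_n = -13.6057 Z² / n² eV  (with Z = 5 for B⁴⁺)

For n = 1:
E_1 = -13.6057 × 5² / 1²
E_1 = -13.6057 × 25 / 1
E_1 = -340.142500 eV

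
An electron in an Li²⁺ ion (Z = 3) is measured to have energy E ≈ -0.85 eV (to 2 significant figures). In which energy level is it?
n = 12

The exact energy levels follow E_n = -13.6057 Z² / n² eV with Z = 3.

The measured value (-0.85 eV) is reported to only 2 significant figures, so we must test candidate n values and see which one matches to that precision.

Candidate energies:
  n = 10:  E = -13.6057 × 3² / 10² = -1.224513 eV
  n = 11:  E = -13.6057 × 3² / 11² = -1.011994 eV
  n = 12:  E = -13.6057 × 3² / 12² = -0.850356 eV  ← matches
  n = 13:  E = -13.6057 × 3² / 13² = -0.724564 eV
  n = 14:  E = -13.6057 × 3² / 14² = -0.624752 eV

Checking against the measurement of -0.85 eV (2 sig figs), only n = 12 agrees:
E_12 = -0.850356 eV, which rounds to -0.85 eV ✓

Therefore n = 12.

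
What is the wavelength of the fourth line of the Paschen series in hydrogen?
1004.6698 nm

The lines of a series are numbered from the longest wavelength (smallest ΔE) outward; the fourth line is the transition from n = n_f + 4 to n_f.
The Paschen series has all transitions ending at n_f = 3.

For H, the fourth line (δ-line) is the jump from n = 7 to n = 3:
E_7 = -13.6057 / 7² = -0.277667347 eV
E_3 = -13.6057 / 3² = -1.511744444 eV
ΔE = E_7 - E_3 = 1.234077097 eV

λ = hc/E = 1239.84 eV·nm / 1.234077097 eV
λ = 1004.6698 nm

This is the δ-line of the Paschen series in H.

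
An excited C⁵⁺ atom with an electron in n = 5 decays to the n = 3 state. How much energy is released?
34.83059 eV

The energy levels are E_n = -13.6057 Z² eV / n².

Energy at n = 5: E_5 = -13.6057 × 6² / 5² = -19.59220800 eV
Energy at n = 3: E_3 = -13.6057 × 6² / 3² = -54.42280000 eV

For emission (electron falling to lower state), the photon energy is:
E_photon = E_5 - E_3 = |-19.59220800 - (-54.42280000)|
E_photon = 34.83059 eV

This energy is carried away by the emitted photon.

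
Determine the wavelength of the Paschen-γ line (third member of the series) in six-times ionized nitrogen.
22.316697 nm

The lines of a series are numbered from the longest wavelength (smallest ΔE) outward; the third line is the transition from n = n_f + 3 to n_f.
The Paschen series has all transitions ending at n_f = 3.

For N⁶⁺ (Z = 7), the third line (γ-line) is the jump from n = 6 to n = 3:
E_6 = -13.6057 × 7² / 6² = -18.51886944 eV
E_3 = -13.6057 × 7² / 3² = -74.07547778 eV
ΔE = E_6 - E_3 = 55.55660834 eV

λ = hc/E = 1239.84 eV·nm / 55.55660834 eV
λ = 22.316697 nm

This is the γ-line of the Paschen series in N⁶⁺.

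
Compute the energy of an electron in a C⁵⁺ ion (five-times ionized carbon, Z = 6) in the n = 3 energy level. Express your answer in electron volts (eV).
-54.42 eV

The energy levels of a hydrogen-like atom are given by:
E_n = -13.6057 Z² / n² eV  (with Z = 6 for C⁵⁺)

For n = 3:
E_3 = -13.6057 × 6² / 3²
E_3 = -13.6057 × 36 / 9
E_3 = -54.42 eV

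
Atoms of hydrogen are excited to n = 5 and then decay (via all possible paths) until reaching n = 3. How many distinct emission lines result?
3

The electron can occupy levels n = 3, 4, ..., 5 during de-excitation — that is m = 5 - 3 + 1 = 3 distinct levels.

The number of distinct spectral lines equals the number of ways to choose 2 of these m levels (each pair gives one possible emission transition):

Number of lines = m(m-1)/2 = 3×2/2 = 3

These correspond to all possible transitions between the 3 levels:
5 → 4, 5 → 3, 4 → 3

Each transition produces a photon with a unique energy (and thus wavelength). This count does not depend on Z.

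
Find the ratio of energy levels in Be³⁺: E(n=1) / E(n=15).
225.0000

Using E_n = -13.6057 Z² / n² eV with Z = 4:

E_1 = -13.6057 × 4² / 1² = -217.6912 / 1 = -217.6912000000 eV
E_15 = -13.6057 × 4² / 15² = -217.6912 / 225 = -0.9675164444 eV

The ratio is:
E_1/E_15 = (-217.6912000000) / (-0.9675164444)
E_1/E_15 = (-217.6912/1) / (-217.6912/225)
E_1/E_15 = 225/1
E_1/E_15 = 225.0000
(Note: the Z² factors cancel in the ratio.)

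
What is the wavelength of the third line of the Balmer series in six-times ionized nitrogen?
8.85583 nm

The lines of a series are numbered from the longest wavelength (smallest ΔE) outward; the third line is the transition from n = n_f + 3 to n_f.
The Balmer series has all transitions ending at n_f = 2.

For N⁶⁺ (Z = 7), the third line (γ-line) is the jump from n = 5 to n = 2:
E_5 = -13.6057 × 7² / 5² = -26.6671720 eV
E_2 = -13.6057 × 7² / 2² = -166.6698250 eV
ΔE = E_5 - E_2 = 140.0026530 eV

λ = hc/E = 1239.84 eV·nm / 140.0026530 eV
λ = 8.85583 nm

This is the γ-line of the Balmer series in N⁶⁺.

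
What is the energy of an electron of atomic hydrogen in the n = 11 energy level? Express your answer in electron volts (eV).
-0.11244 eV

The energy levels of a hydrogen-like atom are given by:
E_n = -13.6057 eV / n²

For n = 11:
E_11 = -13.6057 eV / 11²
E_11 = -13.6057 eV / 121
E_11 = -0.11244 eV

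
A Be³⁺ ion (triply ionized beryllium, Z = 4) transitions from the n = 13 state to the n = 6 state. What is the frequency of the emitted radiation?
1.15069e+15 Hz

First, find the transition energy:
E_13 = -13.6057 × 4² / 13² = -1.28811361 eV
E_6 = -13.6057 × 4² / 6² = -6.04697778 eV
|ΔE| = |E_6 - E_13| = 4.75886417 eV

Convert to Joules: E = 4.75886417 eV × (1.602177 × 10⁻¹⁹ J/eV) = 7.6245427e-19 J

Using E = hf:
f = E/h = 7.6245427e-19 J / (6.62607 × 10⁻³⁴ J·s)
f = 1.15069e+15 Hz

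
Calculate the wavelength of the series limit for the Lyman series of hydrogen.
91.127 nm

The series limit corresponds to the transition from n = ∞ to n = 1.
This is the highest energy (shortest wavelength) transition in the Lyman series.

E_∞ = 0 eV
E_1 = -13.6057 / 1² = -13.60570 eV

Energy at series limit:
ΔE = E_∞ - E_1 = 0 - (-13.60570) = 13.60570 eV
λ = hc/E = 1239.84 eV·nm / 13.60570 eV = 91.127 nm

This energy equals the ionization energy from the n = 1 state of hydrogen.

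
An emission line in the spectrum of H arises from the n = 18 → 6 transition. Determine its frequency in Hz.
8.123e+13 Hz

First, find the transition energy:
E_18 = -13.6057 / 18² = -0.0419929 eV
E_6 = -13.6057 / 6² = -0.3779361 eV
|ΔE| = |E_6 - E_18| = 0.3359432 eV

Convert to Joules: E = 0.3359432 eV × (1.602177 × 10⁻¹⁹ J/eV) = 5.38240e-20 J

Using E = hf:
f = E/h = 5.38240e-20 J / (6.62607 × 10⁻³⁴ J·s)
f = 8.123e+13 Hz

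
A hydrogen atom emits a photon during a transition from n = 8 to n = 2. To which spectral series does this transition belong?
Balmer series

The spectral series in hydrogen are named based on the final (lower) energy level:
- Lyman series: n_final = 1 (ultraviolet)
- Balmer series: n_final = 2 (visible/near-UV)
- Paschen series: n_final = 3 (infrared)
- Brackett series: n_final = 4 (infrared)
- Pfund series: n_final = 5 (far infrared)

Since this transition ends at n = 2, it belongs to the Balmer series.

For reference, this 8 → 2 line has photon energy
ΔE = 13.6057 eV × (1/2² - 1/8²) = 3.188835938 eV,
corresponding to wavelength λ = hc/ΔE = 1239.84 eV·nm / 3.188835938 eV = 388.80646 nm in the visible/near-UV region.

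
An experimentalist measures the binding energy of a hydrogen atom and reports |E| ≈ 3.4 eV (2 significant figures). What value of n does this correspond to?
n = 2

The exact energy levels follow E_n = -13.6057 eV / n².

The measured value (-3.4 eV) is reported to only 2 significant figures, so we must test candidate n values and see which one matches to that precision.

Candidate energies:
  n = 1:  E = -13.6057/1² = -13.60570 eV
  n = 2:  E = -13.6057/2² = -3.40143 eV  ← matches
  n = 3:  E = -13.6057/3² = -1.51174 eV
  n = 4:  E = -13.6057/4² = -0.85036 eV

Checking against the measurement of -3.4 eV (2 sig figs), only n = 2 agrees:
E_2 = -3.40143 eV, which rounds to -3.4 eV ✓

Therefore n = 2.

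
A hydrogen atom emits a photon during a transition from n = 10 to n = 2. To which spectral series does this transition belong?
Balmer series

The spectral series in hydrogen are named based on the final (lower) energy level:
- Lyman series: n_final = 1 (ultraviolet)
- Balmer series: n_final = 2 (visible/near-UV)
- Paschen series: n_final = 3 (infrared)
- Brackett series: n_final = 4 (infrared)
- Pfund series: n_final = 5 (far infrared)

Since this transition ends at n = 2, it belongs to the Balmer series.

For reference, this 10 → 2 line has photon energy
ΔE = 13.6057 eV × (1/2² - 1/10²) = 3.265368000 eV,
corresponding to wavelength λ = hc/ΔE = 1239.84 eV·nm / 3.265368000 eV = 379.69380 nm in the visible/near-UV region.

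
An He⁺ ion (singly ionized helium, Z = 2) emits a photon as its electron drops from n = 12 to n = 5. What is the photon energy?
1.798976 eV

The energy levels are E_n = -13.6057 Z² eV / n².

Energy at n = 12: E_12 = -13.6057 × 2² / 12² = -0.377936111 eV
Energy at n = 5: E_5 = -13.6057 × 2² / 5² = -2.176912000 eV

For emission (electron falling to lower state), the photon energy is:
E_photon = E_12 - E_5 = |-0.377936111 - (-2.176912000)|
E_photon = 1.798976 eV

This energy is carried away by the emitted photon.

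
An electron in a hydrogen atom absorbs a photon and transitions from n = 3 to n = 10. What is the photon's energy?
1.376 eV

The energy levels of a hydrogen-like atom are E_n = -13.6057 eV / n².

Energy at n = 3: E_3 = -13.6057 / 3² = -1.511744 eV
Energy at n = 10: E_10 = -13.6057 / 10² = -0.136057 eV

The excitation energy is the difference:
ΔE = E_10 - E_3
ΔE = -0.136057 - (-1.511744)
ΔE = 1.376 eV

Since this is positive, energy must be absorbed (photon absorption).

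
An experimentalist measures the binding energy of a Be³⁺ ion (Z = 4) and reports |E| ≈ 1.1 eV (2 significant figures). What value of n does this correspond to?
n = 14

The exact energy levels follow E_n = -13.6057 Z² / n² eV with Z = 4.

The measured value (-1.1 eV) is reported to only 2 significant figures, so we must test candidate n values and see which one matches to that precision.

Candidate energies:
  n = 12:  E = -13.6057 × 4² / 12² = -1.51174 eV
  n = 13:  E = -13.6057 × 4² / 13² = -1.28811 eV
  n = 14:  E = -13.6057 × 4² / 14² = -1.11067 eV  ← matches
  n = 15:  E = -13.6057 × 4² / 15² = -0.96752 eV
  n = 16:  E = -13.6057 × 4² / 16² = -0.85036 eV

Checking against the measurement of -1.1 eV (2 sig figs), only n = 14 agrees:
E_14 = -1.11067 eV, which rounds to -1.1 eV ✓

Therefore n = 14.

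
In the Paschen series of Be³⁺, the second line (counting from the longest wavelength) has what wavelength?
80.0917 nm

The lines of a series are numbered from the longest wavelength (smallest ΔE) outward; the second line is the transition from n = n_f + 2 to n_f.
The Paschen series has all transitions ending at n_f = 3.

For Be³⁺ (Z = 4), the second line (β-line) is the jump from n = 5 to n = 3:
E_5 = -13.6057 × 4² / 5² = -8.707648 eV
E_3 = -13.6057 × 4² / 3² = -24.187911 eV
ΔE = E_5 - E_3 = 15.480263 eV

λ = hc/E = 1239.84 eV·nm / 15.480263 eV
λ = 80.0917 nm

This is the β-line of the Paschen series in Be³⁺.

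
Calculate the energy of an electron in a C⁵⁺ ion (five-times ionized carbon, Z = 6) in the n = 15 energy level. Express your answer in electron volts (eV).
-2.18 eV

The energy levels of a hydrogen-like atom are given by:
E_n = -13.6057 Z² / n² eV  (with Z = 6 for C⁵⁺)

For n = 15:
E_15 = -13.6057 × 6² / 15²
E_15 = -13.6057 × 36 / 225
E_15 = -2.18 eV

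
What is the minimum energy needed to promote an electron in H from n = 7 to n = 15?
0.217 eV

The energy levels of a hydrogen-like atom are E_n = -13.6057 eV / n².

Energy at n = 7: E_7 = -13.6057 / 7² = -0.277667 eV
Energy at n = 15: E_15 = -13.6057 / 15² = -0.060470 eV

The excitation energy is the difference:
ΔE = E_15 - E_7
ΔE = -0.060470 - (-0.277667)
ΔE = 0.217 eV

Since this is positive, energy must be absorbed (photon absorption).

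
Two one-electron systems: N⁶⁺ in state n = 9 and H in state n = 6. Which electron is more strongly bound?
N⁶⁺ at n = 9 (E = -8.23 eV)

Using E_n = -13.6057 Z² / n² eV:

N⁶⁺ (Z = 7) at n = 9:
E = -13.6057 × 7² / 9² = -13.6057 × 49 / 81 = -8.23061 eV

H (Z = 1) at n = 6:
E = -13.6057 × 1² / 6² = -13.6057 × 1 / 36 = -0.37794 eV

Since -8.23061 eV < -0.37794 eV,
N⁶⁺ at n = 9 is more tightly bound (requires more energy to ionize).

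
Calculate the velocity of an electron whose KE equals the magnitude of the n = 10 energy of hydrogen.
2.188e+05 m/s (or 0.07297% of c)

The binding energy at n = 10 for hydrogen is:
E_10 = -13.6057/10² = -0.1360570 eV
|E_10| = 0.1360570 eV

Convert to Joules:
KE = 0.1360570 eV × (1.602177 × 10⁻¹⁹ J/eV) = 2.17987e-20 J

Using KE = ½mv²:
v = √(2·KE/m_e)
v = √(2 × 2.17987e-20 J / 9.10938 × 10⁻³¹ kg)
v = 2.188e+05 m/s

This is approximately 0.07297% the speed of light.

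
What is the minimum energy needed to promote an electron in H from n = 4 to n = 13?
0.769849 eV

The energy levels of a hydrogen-like atom are E_n = -13.6057 eV / n².

Energy at n = 4: E_4 = -13.6057 / 4² = -0.850356250 eV
Energy at n = 13: E_13 = -13.6057 / 13² = -0.080507101 eV

The excitation energy is the difference:
ΔE = E_13 - E_4
ΔE = -0.080507101 - (-0.850356250)
ΔE = 0.769849 eV

Since this is positive, energy must be absorbed (photon absorption).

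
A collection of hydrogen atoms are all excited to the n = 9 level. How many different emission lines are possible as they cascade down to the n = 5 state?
10

The electron can occupy levels n = 5, 6, ..., 9 during de-excitation — that is m = 9 - 5 + 1 = 5 distinct levels.

The number of distinct spectral lines equals the number of ways to choose 2 of these m levels (each pair gives one possible emission transition):

Number of lines = m(m-1)/2 = 5×4/2 = 10

These correspond to all possible transitions between the 5 levels:
9 → 8, 9 → 7, 9 → 6, 9 → 5, 8 → 7, 8 → 6, 8 → 5, 7 → 6...

Each transition produces a photon with a unique energy (and thus wavelength). This count does not depend on Z.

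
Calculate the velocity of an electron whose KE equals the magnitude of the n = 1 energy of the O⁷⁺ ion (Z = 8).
1.750e+07 m/s (or 5.837887% of c)

The binding energy at n = 1 for O⁷⁺ is:
E_1 = -13.6057 × 8²/1² = -870.76480000 eV
|E_1| = 870.76480000 eV

Convert to Joules:
KE = 870.76480000 eV × (1.602177 × 10⁻¹⁹ J/eV) = 1.39512e-16 J

Using KE = ½mv²:
v = √(2·KE/m_e)
v = √(2 × 1.39512e-16 J / 9.10938 × 10⁻³¹ kg)
v = 1.750e+07 m/s

This is approximately 5.837887% the speed of light.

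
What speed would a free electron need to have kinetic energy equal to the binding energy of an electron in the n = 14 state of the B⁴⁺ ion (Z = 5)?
7.8132e+05 m/s (or 0.26% of c)

The binding energy at n = 14 for B⁴⁺ is:
E_14 = -13.6057 × 5²/14² = -1.7354209 eV
|E_14| = 1.7354209 eV

Convert to Joules:
KE = 1.7354209 eV × (1.602177 × 10⁻¹⁹ J/eV) = 2.780451e-19 J

Using KE = ½mv²:
v = √(2·KE/m_e)
v = √(2 × 2.780451e-19 J / 9.10938 × 10⁻³¹ kg)
v = 7.8132e+05 m/s

This is approximately 0.26% the speed of light.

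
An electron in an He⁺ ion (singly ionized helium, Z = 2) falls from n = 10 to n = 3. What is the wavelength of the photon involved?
225.31 nm

First, find the transition energy using E_n = -13.6057 Z² / n² eV:
E_10 = -13.6057 × 2² / 10² = -0.544228 eV
E_3 = -13.6057 × 2² / 3² = -6.046978 eV

Photon energy: |ΔE| = |E_3 - E_10| = 5.502750 eV

Convert to wavelength using E = hc/λ with hc = 1239.84 eV·nm:
λ = hc/E = 1239.84 eV·nm / 5.502750 eV
λ = 225.31 nm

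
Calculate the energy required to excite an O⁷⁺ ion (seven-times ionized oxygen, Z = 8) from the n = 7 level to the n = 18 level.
15.0832 eV

The energy levels of a hydrogen-like atom are E_n = -13.6057 Z² eV / n².

Energy at n = 7: E_7 = -13.6057 × 8² / 7² = -17.7707102 eV
Energy at n = 18: E_18 = -13.6057 × 8² / 18² = -2.6875457 eV

The excitation energy is the difference:
ΔE = E_18 - E_7
ΔE = -2.6875457 - (-17.7707102)
ΔE = 15.0832 eV

Since this is positive, energy must be absorbed (photon absorption).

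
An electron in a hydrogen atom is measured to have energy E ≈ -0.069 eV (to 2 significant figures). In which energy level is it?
n = 14

The exact energy levels follow E_n = -13.6057 eV / n².

The measured value (-0.069 eV) is reported to only 2 significant figures, so we must test candidate n values and see which one matches to that precision.

Candidate energies:
  n = 12:  E = -13.6057/12² = -0.09448 eV
  n = 13:  E = -13.6057/13² = -0.08051 eV
  n = 14:  E = -13.6057/14² = -0.06942 eV  ← matches
  n = 15:  E = -13.6057/15² = -0.06047 eV
  n = 16:  E = -13.6057/16² = -0.05315 eV

Checking against the measurement of -0.069 eV (2 sig figs), only n = 14 agrees:
E_14 = -0.06942 eV, which rounds to -0.069 eV ✓

Therefore n = 14.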